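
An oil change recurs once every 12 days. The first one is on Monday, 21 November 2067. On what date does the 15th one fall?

7 May 2068

The 15th occurrence is 14 intervals after the first: 14 × 12 = 168 days after 21 November 2067.
November has 30 days — 9 days to the end of November leaves 159.
December has 31 days (128 left).
January has 31 days (97 left).
February has 29 days (68 left).
March has 31 days (37 left).
April has 30 days (7 left).
7 days into May → 7 May 2068.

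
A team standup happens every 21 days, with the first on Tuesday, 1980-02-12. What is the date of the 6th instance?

The 6th occurrence is 5 intervals after the first: 5 × 21 = 105 days after 1980-02-12.
February has 29 days — 17 days to the end of February leaves 88.
March has 31 days (57 left).
April has 30 days (27 left).
27 days into May → 1980-05-27.

1980-05-27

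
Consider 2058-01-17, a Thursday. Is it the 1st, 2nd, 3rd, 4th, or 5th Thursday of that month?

3rd

Day 17 falls in week ⌈17/7⌉ of the month.
Days 1–7 hold the 1st Thursday, 8–14 the 2nd, 15–21 the 3rd, 22–28 the 4th, 29–31 the 5th.
17 is in the range for the 3rd.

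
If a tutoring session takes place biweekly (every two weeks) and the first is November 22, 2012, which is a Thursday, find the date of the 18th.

July 18, 2013

The 18th occurrence is 17 intervals after the first: 17 × 14 = 238 days after November 22, 2012.
November has 30 days — 8 days to the end of November leaves 230.
December has 31 days (199 left).
January has 31 days (168 left).
February has 28 days (140 left).
March has 31 days (109 left).
April has 30 days (79 left).
May has 31 days (48 left).
June has 30 days (18 left).
18 days into July → July 18, 2013.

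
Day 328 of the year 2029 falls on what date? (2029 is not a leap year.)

January has 31 days (328 − 31 = 297 remain).
February has 28 days (297 − 28 = 269 remain).
March has 31 days (269 − 31 = 238 remain).
April has 30 days (238 − 30 = 208 remain).
May has 31 days (208 − 31 = 177 remain).
June has 30 days (177 − 30 = 147 remain).
July has 31 days (147 − 31 = 116 remain).
August has 31 days (116 − 31 = 85 remain).
September has 30 days (85 − 30 = 55 remain).
October has 31 days (55 − 31 = 24 remain).
24 into November → November 24.

2029-11-24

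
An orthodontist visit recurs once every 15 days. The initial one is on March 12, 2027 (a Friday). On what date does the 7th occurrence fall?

June 10, 2027

The 7th occurrence is 6 intervals after the first: 6 × 15 = 90 days after March 12, 2027.
March has 31 days — 19 days to the end of March leaves 71.
April has 30 days (41 left).
May has 31 days (10 left).
10 days into June → June 10, 2027.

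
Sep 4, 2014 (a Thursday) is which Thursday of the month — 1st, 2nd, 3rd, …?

1st

Day 4 falls in week ⌈4/7⌉ of the month.
Days 1–7 hold the 1st Thursday, 8–14 the 2nd, 15–21 the 3rd, 22–28 the 4th, 29–31 the 5th.
4 is in the range for the 1st.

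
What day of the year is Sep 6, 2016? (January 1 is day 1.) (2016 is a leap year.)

Days in months before Sep: 31 + 29 + 31 + 30 + 31 + 30 + 31 + 31 = 244.
Plus 6 days into Sep → day 250.

250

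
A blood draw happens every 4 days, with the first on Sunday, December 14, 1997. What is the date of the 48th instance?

The 48th occurrence is 47 intervals after the first: 47 × 4 = 188 days after December 14, 1997.
December has 31 days — 17 days to the end of December leaves 171.
January has 31 days (140 left).
February has 28 days (112 left).
March has 31 days (81 left).
April has 30 days (51 left).
May has 31 days (20 left).
20 days into June → June 20, 1998.

June 20, 1998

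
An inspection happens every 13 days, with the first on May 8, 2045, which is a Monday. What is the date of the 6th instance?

The 6th occurrence is 5 intervals after the first: 5 × 13 = 65 days after May 8, 2045.
May has 31 days — 23 days to the end of May leaves 42.
June has 30 days (12 left).
12 days into July → July 12, 2045.

July 12, 2045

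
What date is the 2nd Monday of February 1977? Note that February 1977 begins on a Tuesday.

February 1977 begins on a Tuesday, so the first Monday is February 7 (6 days later).
The 2nd Monday is 1 weeks later: 7 + 7 = 14.

1977-02-14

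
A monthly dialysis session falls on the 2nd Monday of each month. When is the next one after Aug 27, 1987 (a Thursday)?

Aug 1987 starts on a Saturday; its first Monday is the 3rd, so the 2nd Monday is the 10th — Aug 10, 1987.
That is not after Aug 27, 1987, so look at Sep 1987.
Sep 1987 starts on a Tuesday; its first Monday is the 7th, so the 2nd Monday is the 14th — Sep 14, 1987.

Sep 14, 1987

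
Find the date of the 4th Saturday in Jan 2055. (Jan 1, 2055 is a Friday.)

Jan 23, 2055

Jan 2055 begins on a Friday, so the first Saturday is Jan 2 (1 day later).
The 4th Saturday is 3 weeks later: 2 + 21 = 23.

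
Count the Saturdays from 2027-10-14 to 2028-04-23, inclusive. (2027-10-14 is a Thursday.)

2027-10-14 is a Thursday; the first Saturday on or after it is 2027-10-16 (2 days later).
From 2027-10-16 to 2028-04-23: 15 + 30 + 31 + 31 + 29 + 31 + 23 = 190 days (rest of October, November, December, January, February, March, April).
190 ÷ 7 = 27 full weeks with remainder 1, so 27 more Saturdays after the first → 28.

28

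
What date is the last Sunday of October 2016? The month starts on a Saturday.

30 October 2016

October 2016 begins on a Saturday, so the first Sunday is October 2 (1 day later).
October 2016 has 31 days. Adding weeks: 2, 9, 16, 23, 30 — the last one ≤ 31 is the 30th.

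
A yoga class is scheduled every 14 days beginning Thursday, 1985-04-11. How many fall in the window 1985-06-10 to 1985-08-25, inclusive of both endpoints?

5

Occurrences land 14·i days after 1985-04-11 for i = 0, 1, 2, …
1985-06-10 is 60 days after the start; 60 ÷ 14 = 4 remainder 4; since the remainder is 4, round up to i = 5. First occurrence in the window: #6 on 1985-06-20 (5×14 = 70 days in).
1985-08-25 is 136 days after the start; 136 ÷ 14 = 9 remainder 10. Last occurrence in the window: #10 on 1985-08-15.
Occurrences #6 through #10: 5 in total.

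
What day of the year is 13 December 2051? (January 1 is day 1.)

Days in months before December: 31 + 28 + 31 + 30 + 31 + 30 + 31 + 31 + 30 + 31 + 30 = 334.
Plus 13 days into December → day 347.

347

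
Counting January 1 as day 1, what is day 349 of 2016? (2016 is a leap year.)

Dec 14, 2016

Jan has 31 days (349 − 31 = 318 remain).
Feb has 29 days (318 − 29 = 289 remain).
Mar has 31 days (289 − 31 = 258 remain).
Apr has 30 days (258 − 30 = 228 remain).
May has 31 days (228 − 31 = 197 remain).
Jun has 30 days (197 − 30 = 167 remain).
Jul has 31 days (167 − 31 = 136 remain).
Aug has 31 days (136 − 31 = 105 remain).
Sep has 30 days (105 − 30 = 75 remain).
Oct has 31 days (75 − 31 = 44 remain).
Nov has 30 days (44 − 30 = 14 remain).
14 into Dec → Dec 14.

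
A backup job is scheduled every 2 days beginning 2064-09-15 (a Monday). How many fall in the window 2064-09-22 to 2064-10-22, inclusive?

Occurrences land 2·i days after 2064-09-15 for i = 0, 1, 2, …
2064-09-22 is 7 days after the start; 7 ÷ 2 = 3 remainder 1; since the remainder is 1, round up to i = 4. First occurrence in the window: #5 on 2064-09-23 (4×2 = 8 days in).
2064-10-22 is 37 days after the start; 37 ÷ 2 = 18 remainder 1. Last occurrence in the window: #19 on 2064-10-21.
Occurrences #5 through #19: 15 in total.

15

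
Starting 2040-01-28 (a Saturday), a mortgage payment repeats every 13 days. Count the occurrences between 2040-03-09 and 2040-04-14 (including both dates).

Occurrences land 13·i days after 2040-01-28 for i = 0, 1, 2, …
2040-03-09 is 41 days after the start; 41 ÷ 13 = 3 remainder 2; since the remainder is 2, round up to i = 4. First occurrence in the window: #5 on 2040-03-20 (4×13 = 52 days in).
2040-04-14 is 77 days after the start; 77 ÷ 13 = 5 remainder 12. Last occurrence in the window: #6 on 2040-04-02.
Occurrences #5 through #6: 2 in total.

2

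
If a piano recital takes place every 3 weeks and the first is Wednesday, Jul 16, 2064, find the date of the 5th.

Oct 8, 2064

The 5th occurrence is 4 intervals after the first: 4 × 21 = 84 days after Jul 16, 2064.
Jul has 31 days — 15 days to the end of Jul leaves 69.
Aug has 31 days (38 left).
Sep has 30 days (8 left).
8 days into Oct → Oct 8, 2064.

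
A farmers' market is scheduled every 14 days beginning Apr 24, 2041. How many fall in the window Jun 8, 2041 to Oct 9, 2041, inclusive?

9

Occurrences land 14·i days after Apr 24, 2041 for i = 0, 1, 2, …
Jun 8, 2041 is 45 days after the start; 45 ÷ 14 = 3 remainder 3; since the remainder is 3, round up to i = 4. First occurrence in the window: #5 on Jun 19, 2041 (4×14 = 56 days in).
Oct 9, 2041 is 168 days after the start; 168 ÷ 14 = 12 remainder 0. Last occurrence in the window: #13 on Oct 9, 2041.
Occurrences #5 through #13: 9 in total.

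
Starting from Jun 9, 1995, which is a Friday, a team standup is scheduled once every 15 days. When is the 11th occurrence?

The 11th occurrence is 10 intervals after the first: 10 × 15 = 150 days after Jun 9, 1995.
Jun has 30 days — 21 days to the end of Jun leaves 129.
Jul has 31 days (98 left).
Aug has 31 days (67 left).
Sep has 30 days (37 left).
Oct has 31 days (6 left).
6 days into Nov → Nov 6, 1995.

Nov 6, 1995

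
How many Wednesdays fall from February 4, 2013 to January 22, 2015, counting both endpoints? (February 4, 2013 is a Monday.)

February 4, 2013 is a Monday; the first Wednesday on or after it is February 6, 2013 (2 days later).
From February 6, 2013 to January 22, 2015: 328 + 365 + 22 = 715 days (rest of 2013, 2014, to January 22, 2015 in 2015).
715 ÷ 7 = 102 full weeks with remainder 1, so 102 more Wednesdays after the first → 103.

103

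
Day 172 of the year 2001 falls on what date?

January has 31 days (172 − 31 = 141 remain).
February has 28 days (141 − 28 = 113 remain).
March has 31 days (113 − 31 = 82 remain).
April has 30 days (82 − 30 = 52 remain).
May has 31 days (52 − 31 = 21 remain).
21 into June → June 21.

June 21, 2001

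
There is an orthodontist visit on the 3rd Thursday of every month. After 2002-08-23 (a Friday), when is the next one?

2002-09-19

August 2002 starts on a Thursday; its first Thursday is the 1st, so the 3rd Thursday is the 15th — 2002-08-15.
That is not after 2002-08-23, so look at September 2002.
September 2002 starts on a Sunday; its first Thursday is the 5th, so the 3rd Thursday is the 19th — 2002-09-19.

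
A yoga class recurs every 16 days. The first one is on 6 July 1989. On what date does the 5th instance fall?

8 September 1989

The 5th occurrence is 4 intervals after the first: 4 × 16 = 64 days after 6 July 1989.
July has 31 days — 25 days to the end of July leaves 39.
August has 31 days (8 left).
8 days into September → 8 September 1989.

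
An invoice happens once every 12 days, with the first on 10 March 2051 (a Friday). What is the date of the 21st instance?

The 21st occurrence is 20 intervals after the first: 20 × 12 = 240 days after 10 March 2051.
March has 31 days — 21 days to the end of March leaves 219.
April has 30 days (189 left).
May has 31 days (158 left).
June has 30 days (128 left).
July has 31 days (97 left).
August has 31 days (66 left).
September has 30 days (36 left).
October has 31 days (5 left).
5 days into November → 5 November 2051.

5 November 2051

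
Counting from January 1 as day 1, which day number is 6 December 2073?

Days in months before December: 31 + 28 + 31 + 30 + 31 + 30 + 31 + 31 + 30 + 31 + 30 = 334.
Plus 6 days into December → day 340.

340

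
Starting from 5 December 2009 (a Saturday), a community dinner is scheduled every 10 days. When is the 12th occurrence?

25 March 2010

The 12th occurrence is 11 intervals after the first: 11 × 10 = 110 days after 5 December 2009.
December has 31 days — 26 days to the end of December leaves 84.
January has 31 days (53 left).
February has 28 days (25 left).
25 days into March → 25 March 2010.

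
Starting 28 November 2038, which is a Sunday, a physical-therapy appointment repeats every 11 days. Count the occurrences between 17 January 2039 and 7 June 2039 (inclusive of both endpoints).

Occurrences land 11·i days after 28 November 2038 for i = 0, 1, 2, …
17 January 2039 is 50 days after the start; 50 ÷ 11 = 4 remainder 6; since the remainder is 6, round up to i = 5. First occurrence in the window: #6 on 22 January 2039 (5×11 = 55 days in).
7 June 2039 is 191 days after the start; 191 ÷ 11 = 17 remainder 4. Last occurrence in the window: #18 on 3 June 2039.
Occurrences #6 through #18: 13 in total.

13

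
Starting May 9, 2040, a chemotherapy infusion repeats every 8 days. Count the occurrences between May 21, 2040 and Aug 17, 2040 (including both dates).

Occurrences land 8·i days after May 9, 2040 for i = 0, 1, 2, …
May 21, 2040 is 12 days after the start; 12 ÷ 8 = 1 remainder 4; since the remainder is 4, round up to i = 2. First occurrence in the window: #3 on May 25, 2040 (2×8 = 16 days in).
Aug 17, 2040 is 100 days after the start; 100 ÷ 8 = 12 remainder 4. Last occurrence in the window: #13 on Aug 13, 2040.
Occurrences #3 through #13: 11 in total.

11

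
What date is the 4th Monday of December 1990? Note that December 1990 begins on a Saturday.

December 1990 begins on a Saturday, so the first Monday is December 3 (2 days later).
The 4th Monday is 3 weeks later: 3 + 21 = 24.

December 24, 1990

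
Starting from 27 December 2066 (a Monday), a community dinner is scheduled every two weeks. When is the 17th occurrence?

The 17th occurrence is 16 intervals after the first: 16 × 14 = 224 days after 27 December 2066.
December has 31 days — 4 days to the end of December leaves 220.
January has 31 days (189 left).
February has 28 days (161 left).
March has 31 days (130 left).
April has 30 days (100 left).
May has 31 days (69 left).
June has 30 days (39 left).
July has 31 days (8 left).
8 days into August → 8 August 2067.

8 August 2067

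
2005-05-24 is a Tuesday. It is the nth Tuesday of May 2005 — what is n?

4th

Day 24 falls in week ⌈24/7⌉ of the month.
Days 1–7 hold the 1st Tuesday, 8–14 the 2nd, 15–21 the 3rd, 22–28 the 4th, 29–31 the 5th.
24 is in the range for the 4th.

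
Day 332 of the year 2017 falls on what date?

Jan has 31 days (332 − 31 = 301 remain).
Feb has 28 days (301 − 28 = 273 remain).
Mar has 31 days (273 − 31 = 242 remain).
Apr has 30 days (242 − 30 = 212 remain).
May has 31 days (212 − 31 = 181 remain).
Jun has 30 days (181 − 30 = 151 remain).
Jul has 31 days (151 − 31 = 120 remain).
Aug has 31 days (120 − 31 = 89 remain).
Sep has 30 days (89 − 30 = 59 remain).
Oct has 31 days (59 − 31 = 28 remain).
28 into Nov → Nov 28.

Nov 28, 2017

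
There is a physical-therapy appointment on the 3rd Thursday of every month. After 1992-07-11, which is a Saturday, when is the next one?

July 1992 starts on a Wednesday; its first Thursday is the 2nd, so the 3rd Thursday is the 16th — 1992-07-16.
1992-07-16 is after 1992-07-11, so that is the next one.

1992-07-16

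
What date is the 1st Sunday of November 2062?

November 2062 begins on a Wednesday, so the first Sunday is November 5 (4 days later).

November 5, 2062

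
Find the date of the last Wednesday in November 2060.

November 2060 begins on a Monday, so the first Wednesday is November 3 (2 days later).
November 2060 has 30 days. Adding weeks: 3, 10, 17, 24 — the last one ≤ 30 is the 24th.

November 24, 2060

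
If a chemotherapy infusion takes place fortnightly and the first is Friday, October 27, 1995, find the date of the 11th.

The 11th occurrence is 10 intervals after the first: 10 × 14 = 140 days after October 27, 1995.
October has 31 days — 4 days to the end of October leaves 136.
November has 30 days (106 left).
December has 31 days (75 left).
January has 31 days (44 left).
February has 29 days (15 left).
15 days into March → March 15, 1996.

March 15, 1996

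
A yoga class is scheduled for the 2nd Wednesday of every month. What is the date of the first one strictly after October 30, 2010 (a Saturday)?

November 10, 2010

October 2010 starts on a Friday; its first Wednesday is the 6th, so the 2nd Wednesday is the 13th — October 13, 2010.
That is not after October 30, 2010, so look at November 2010.
November 2010 starts on a Monday; its first Wednesday is the 3rd, so the 2nd Wednesday is the 10th — November 10, 2010.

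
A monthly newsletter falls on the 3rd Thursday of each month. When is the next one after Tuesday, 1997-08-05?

1997-08-21

August 1997 starts on a Friday; its first Thursday is the 7th, so the 3rd Thursday is the 21st — 1997-08-21.
1997-08-21 is after 1997-08-05, so that is the next one.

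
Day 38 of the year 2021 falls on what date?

2021-02-07

January has 31 days (38 − 31 = 7 remain).
7 into February → February 7.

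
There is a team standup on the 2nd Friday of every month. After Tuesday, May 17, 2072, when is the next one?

May 2072 starts on a Sunday; its first Friday is the 6th, so the 2nd Friday is the 13th — May 13, 2072.
That is not after May 17, 2072, so look at Jun 2072.
Jun 2072 starts on a Wednesday; its first Friday is the 3rd, so the 2nd Friday is the 10th — Jun 10, 2072.

Jun 10, 2072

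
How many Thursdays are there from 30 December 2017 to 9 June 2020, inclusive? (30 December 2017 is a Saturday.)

127

30 December 2017 is a Saturday; the first Thursday on or after it is 4 January 2018 (5 days later).
From 4 January 2018 to 9 June 2020: 361 + 365 + 161 = 887 days (rest of 2018, 2019, to 9 June 2020 in 2020).
887 ÷ 7 = 126 full weeks with remainder 5, so 126 more Thursdays after the first → 127.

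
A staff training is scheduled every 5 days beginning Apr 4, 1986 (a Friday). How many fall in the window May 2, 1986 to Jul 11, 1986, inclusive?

14

Occurrences land 5·i days after Apr 4, 1986 for i = 0, 1, 2, …
May 2, 1986 is 28 days after the start; 28 ÷ 5 = 5 remainder 3; since the remainder is 3, round up to i = 6. First occurrence in the window: #7 on May 4, 1986 (6×5 = 30 days in).
Jul 11, 1986 is 98 days after the start; 98 ÷ 5 = 19 remainder 3. Last occurrence in the window: #20 on Jul 8, 1986.
Occurrences #7 through #20: 14 in total.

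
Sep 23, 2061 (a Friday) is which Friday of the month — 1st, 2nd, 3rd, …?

Day 23 falls in week ⌈23/7⌉ of the month.
Days 1–7 hold the 1st Friday, 8–14 the 2nd, 15–21 the 3rd, 22–28 the 4th, 29–31 the 5th.
23 is in the range for the 4th.

4th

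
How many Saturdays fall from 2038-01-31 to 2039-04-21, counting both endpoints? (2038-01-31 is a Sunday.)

2038-01-31 is a Sunday; the first Saturday on or after it is 2038-02-06 (6 days later).
From 2038-02-06 to 2039-04-21: 328 + 111 = 439 days (rest of 2038, to 2039-04-21 in 2039).
439 ÷ 7 = 62 full weeks with remainder 5, so 62 more Saturdays after the first → 63.

63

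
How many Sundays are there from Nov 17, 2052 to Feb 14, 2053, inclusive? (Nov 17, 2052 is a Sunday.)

13

Nov 17, 2052 is a Sunday; the first Sunday on or after it is Nov 17, 2052.
From Nov 17, 2052 to Feb 14, 2053: 13 + 31 + 31 + 14 = 89 days (rest of Nov, Dec, Jan, Feb).
89 ÷ 7 = 12 full weeks with remainder 5, so 12 more Sundays after the first → 13.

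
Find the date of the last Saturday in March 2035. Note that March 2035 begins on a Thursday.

2035-03-31

March 2035 begins on a Thursday, so the first Saturday is March 3 (2 days later).
March 2035 has 31 days. Adding weeks: 3, 10, 17, 24, 31 — the last one ≤ 31 is the 31st.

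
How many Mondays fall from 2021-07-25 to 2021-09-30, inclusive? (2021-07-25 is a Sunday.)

10

2021-07-25 is a Sunday; the first Monday on or after it is 2021-07-26 (1 day later).
From 2021-07-26 to 2021-09-30: 5 + 31 + 30 = 66 days (rest of July, August, September).
66 ÷ 7 = 9 full weeks with remainder 3, so 9 more Mondays after the first → 10.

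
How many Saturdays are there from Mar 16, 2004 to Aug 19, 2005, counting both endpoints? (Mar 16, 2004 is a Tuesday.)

74

Mar 16, 2004 is a Tuesday; the first Saturday on or after it is Mar 20, 2004 (4 days later).
From Mar 20, 2004 to Aug 19, 2005: 286 + 231 = 517 days (rest of 2004, to Aug 19, 2005 in 2005).
517 ÷ 7 = 73 full weeks with remainder 6, so 73 more Saturdays after the first → 74.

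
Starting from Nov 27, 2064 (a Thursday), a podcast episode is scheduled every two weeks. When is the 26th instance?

Nov 12, 2065

The 26th occurrence is 25 intervals after the first: 25 × 14 = 350 days after Nov 27, 2064.
Nov has 30 days — 3 days to the end of Nov leaves 347.
Dec has 31 days (316 left).
Jan has 31 days (285 left).
Feb has 28 days (257 left).
Mar has 31 days (226 left).
Apr has 30 days (196 left).
May has 31 days (165 left).
Jun has 30 days (135 left).
Jul has 31 days (104 left).
Aug has 31 days (73 left).
Sep has 30 days (43 left).
Oct has 31 days (12 left).
12 days into Nov → Nov 12, 2065.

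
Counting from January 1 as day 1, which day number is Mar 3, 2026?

62

Days in months before Mar: 31 + 28 = 59.
Plus 3 days into Mar → day 62.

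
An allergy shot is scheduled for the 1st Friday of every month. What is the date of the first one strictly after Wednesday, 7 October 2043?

October 2043 starts on a Thursday, so its 1st Friday is 2 October 2043 (1 day in).
That is not after 7 October 2043, so look at November 2043.
November 2043 starts on a Sunday, so its 1st Friday is 6 November 2043 (5 days in).

6 November 2043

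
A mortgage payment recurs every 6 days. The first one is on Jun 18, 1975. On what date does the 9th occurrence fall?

The 9th occurrence is 8 intervals after the first: 8 × 6 = 48 days after Jun 18, 1975.
Jun has 30 days — 12 days to the end of Jun leaves 36.
Jul has 31 days (5 left).
5 days into Aug → Aug 5, 1975.

Aug 5, 1975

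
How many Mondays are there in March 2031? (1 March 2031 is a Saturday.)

5

1 March 2031 is a Saturday; the first Monday on or after it is 3 March 2031 (2 days later).
From 3 March 2031 to 31 March 2031 is 31 − 3 = 28 days.
28 ÷ 7 = 4 full weeks with remainder 0, so 4 more Mondays after the first → 5.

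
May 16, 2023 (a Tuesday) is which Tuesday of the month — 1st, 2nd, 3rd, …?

3rd

Day 16 falls in week ⌈16/7⌉ of the month.
Days 1–7 hold the 1st Tuesday, 8–14 the 2nd, 15–21 the 3rd, 22–28 the 4th, 29–31 the 5th.
16 is in the range for the 3rd.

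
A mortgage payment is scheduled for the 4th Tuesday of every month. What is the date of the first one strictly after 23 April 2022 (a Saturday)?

26 April 2022

April 2022 starts on a Friday; its first Tuesday is the 5th, so the 4th Tuesday is the 26th — 26 April 2022.
26 April 2022 is after 23 April 2022, so that is the next one.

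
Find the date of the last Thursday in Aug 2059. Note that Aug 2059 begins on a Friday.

Aug 28, 2059

Aug 2059 begins on a Friday, so the first Thursday is Aug 7 (6 days later).
Aug 2059 has 31 days. Adding weeks: 7, 14, 21, 28 — the last one ≤ 31 is the 28th.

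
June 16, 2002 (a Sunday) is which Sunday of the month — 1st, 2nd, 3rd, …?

Day 16 falls in week ⌈16/7⌉ of the month.
Days 1–7 hold the 1st Sunday, 8–14 the 2nd, 15–21 the 3rd, 22–28 the 4th, 29–31 the 5th.
16 is in the range for the 3rd.

3rd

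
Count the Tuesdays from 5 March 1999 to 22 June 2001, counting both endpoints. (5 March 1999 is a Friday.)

5 March 1999 is a Friday; the first Tuesday on or after it is 9 March 1999 (4 days later).
From 9 March 1999 to 22 June 2001: 297 + 366 + 173 = 836 days (rest of 1999, 2000, to 22 June 2001 in 2001).
836 ÷ 7 = 119 full weeks with remainder 3, so 119 more Tuesdays after the first → 120.

120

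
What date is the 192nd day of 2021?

January has 31 days (192 − 31 = 161 remain).
February has 28 days (161 − 28 = 133 remain).
March has 31 days (133 − 31 = 102 remain).
April has 30 days (102 − 30 = 72 remain).
May has 31 days (72 − 31 = 41 remain).
June has 30 days (41 − 30 = 11 remain).
11 into July → July 11.

July 11, 2021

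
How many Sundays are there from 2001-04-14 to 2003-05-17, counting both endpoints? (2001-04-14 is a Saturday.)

2001-04-14 is a Saturday; the first Sunday on or after it is 2001-04-15 (1 day later).
From 2001-04-15 to 2003-05-17: 260 + 365 + 137 = 762 days (rest of 2001, 2002, to 2003-05-17 in 2003).
762 ÷ 7 = 108 full weeks with remainder 6, so 108 more Sundays after the first → 109.

109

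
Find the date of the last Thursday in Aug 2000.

Aug 31, 2000

The first Thursday of Aug 2000 is Aug 3.
Aug 2000 has 31 days. Adding weeks: 3, 10, 17, 24, 31 — the last one ≤ 31 is the 31st.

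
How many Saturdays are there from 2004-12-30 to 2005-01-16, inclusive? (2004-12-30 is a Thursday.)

3

2004-12-30 is a Thursday; the first Saturday on or after it is 2005-01-01 (2 days later).
From 2005-01-01 to 2005-01-16 is 16 − 1 = 15 days.
15 ÷ 7 = 2 full weeks with remainder 1, so 2 more Saturdays after the first → 3.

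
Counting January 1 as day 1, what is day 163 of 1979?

Jan has 31 days (163 − 31 = 132 remain).
Feb has 28 days (132 − 28 = 104 remain).
Mar has 31 days (104 − 31 = 73 remain).
Apr has 30 days (73 − 30 = 43 remain).
May has 31 days (43 − 31 = 12 remain).
12 into Jun → Jun 12.

Jun 12, 1979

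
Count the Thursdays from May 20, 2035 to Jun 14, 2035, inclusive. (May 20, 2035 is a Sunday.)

May 20, 2035 is a Sunday; the first Thursday on or after it is May 24, 2035 (4 days later).
From May 24, 2035 to Jun 14, 2035: 7 + 14 = 21 days (rest of May, Jun).
21 ÷ 7 = 3 full weeks with remainder 0, so 3 more Thursdays after the first → 4.

4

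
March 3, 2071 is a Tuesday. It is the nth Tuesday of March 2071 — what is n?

Day 3 falls in week ⌈3/7⌉ of the month.
Days 1–7 hold the 1st Tuesday, 8–14 the 2nd, 15–21 the 3rd, 22–28 the 4th, 29–31 the 5th.
3 is in the range for the 1st.

1st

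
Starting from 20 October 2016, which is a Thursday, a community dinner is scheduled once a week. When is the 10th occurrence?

The 10th occurrence is 9 intervals after the first: 9 × 7 = 63 days after 20 October 2016.
October has 31 days — 11 days to the end of October leaves 52.
November has 30 days (22 left).
22 days into December → 22 December 2016.

22 December 2016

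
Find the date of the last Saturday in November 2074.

2074-11-24

November 2074 begins on a Thursday, so the first Saturday is November 3 (2 days later).
November 2074 has 30 days. Adding weeks: 3, 10, 17, 24 — the last one ≤ 30 is the 24th.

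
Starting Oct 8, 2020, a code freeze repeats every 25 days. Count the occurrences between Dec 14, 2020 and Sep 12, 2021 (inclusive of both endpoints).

11

Occurrences land 25·i days after Oct 8, 2020 for i = 0, 1, 2, …
Dec 14, 2020 is 67 days after the start; 67 ÷ 25 = 2 remainder 17; since the remainder is 17, round up to i = 3. First occurrence in the window: #4 on Dec 22, 2020 (3×25 = 75 days in).
Sep 12, 2021 is 339 days after the start; 339 ÷ 25 = 13 remainder 14. Last occurrence in the window: #14 on Aug 29, 2021.
Occurrences #4 through #14: 11 in total.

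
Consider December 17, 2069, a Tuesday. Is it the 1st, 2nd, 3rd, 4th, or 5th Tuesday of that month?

Day 17 falls in week ⌈17/7⌉ of the month.
Days 1–7 hold the 1st Tuesday, 8–14 the 2nd, 15–21 the 3rd, 22–28 the 4th, 29–31 the 5th.
17 is in the range for the 3rd.

3rd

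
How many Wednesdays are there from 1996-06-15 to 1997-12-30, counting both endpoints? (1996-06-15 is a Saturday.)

1996-06-15 is a Saturday; the first Wednesday on or after it is 1996-06-19 (4 days later).
From 1996-06-19 to 1997-12-30: 195 + 364 = 559 days (rest of 1996, to 1997-12-30 in 1997).
559 ÷ 7 = 79 full weeks with remainder 6, so 79 more Wednesdays after the first → 80.

80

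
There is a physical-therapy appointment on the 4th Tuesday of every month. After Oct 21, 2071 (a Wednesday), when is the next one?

Oct 2071 starts on a Thursday; its first Tuesday is the 6th, so the 4th Tuesday is the 27th — Oct 27, 2071.
Oct 27, 2071 is after Oct 21, 2071, so that is the next one.

Oct 27, 2071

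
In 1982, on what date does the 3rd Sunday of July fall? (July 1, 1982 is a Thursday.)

18 July 1982

July 1982 begins on a Thursday, so the first Sunday is July 4 (3 days later).
The 3rd Sunday is 2 weeks later: 4 + 14 = 18.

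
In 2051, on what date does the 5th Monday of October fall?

2051-10-30

October 2051 begins on a Sunday, so the first Monday is October 2 (1 day later).
The 5th Monday is 4 weeks later: 2 + 28 = 30.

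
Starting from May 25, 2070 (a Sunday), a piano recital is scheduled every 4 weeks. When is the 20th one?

The 20th occurrence is 19 intervals after the first: 19 × 28 = 532 days after May 25, 2070.
May has 31 days — 6 days to the end of May leaves 526.
From end of May to end of 2070 is 214 days (312 left).
Jan has 31 days (281 left).
Feb has 28 days (253 left).
Mar has 31 days (222 left).
Apr has 30 days (192 left).
May has 31 days (161 left).
Jun has 30 days (131 left).
Jul has 31 days (100 left).
Aug has 31 days (69 left).
Sep has 30 days (39 left).
Oct has 31 days (8 left).
8 days into Nov → Nov 8, 2071.

Nov 8, 2071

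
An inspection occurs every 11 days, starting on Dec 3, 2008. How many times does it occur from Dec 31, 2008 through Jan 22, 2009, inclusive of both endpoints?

Occurrences land 11·i days after Dec 3, 2008 for i = 0, 1, 2, …
Dec 31, 2008 is 28 days after the start; 28 ÷ 11 = 2 remainder 6; since the remainder is 6, round up to i = 3. First occurrence in the window: #4 on Jan 5, 2009 (3×11 = 33 days in).
Jan 22, 2009 is 50 days after the start; 50 ÷ 11 = 4 remainder 6. Last occurrence in the window: #5 on Jan 16, 2009.
Occurrences #4 through #5: 2 in total.

2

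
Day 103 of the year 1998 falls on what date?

January has 31 days (103 − 31 = 72 remain).
February has 28 days (72 − 28 = 44 remain).
March has 31 days (44 − 31 = 13 remain).
13 into April → April 13.

April 13, 1998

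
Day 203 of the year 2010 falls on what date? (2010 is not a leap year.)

Jul 22, 2010

Jan has 31 days (203 − 31 = 172 remain).
Feb has 28 days (172 − 28 = 144 remain).
Mar has 31 days (144 − 31 = 113 remain).
Apr has 30 days (113 − 30 = 83 remain).
May has 31 days (83 − 31 = 52 remain).
Jun has 30 days (52 − 30 = 22 remain).
22 into Jul → Jul 22.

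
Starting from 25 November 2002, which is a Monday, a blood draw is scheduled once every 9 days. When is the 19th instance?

6 May 2003

The 19th occurrence is 18 intervals after the first: 18 × 9 = 162 days after 25 November 2002.
November has 30 days — 5 days to the end of November leaves 157.
December has 31 days (126 left).
January has 31 days (95 left).
February has 28 days (67 left).
March has 31 days (36 left).
April has 30 days (6 left).
6 days into May → 6 May 2003.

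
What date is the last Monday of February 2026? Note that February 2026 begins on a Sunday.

February 2026 begins on a Sunday, so the first Monday is February 2 (1 day later).
February 2026 has 28 days. Adding weeks: 2, 9, 16, 23 — the last one ≤ 28 is the 23rd.

23 February 2026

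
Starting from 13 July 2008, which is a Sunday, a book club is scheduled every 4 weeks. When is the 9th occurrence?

22 February 2009

The 9th occurrence is 8 intervals after the first: 8 × 28 = 224 days after 13 July 2008.
July has 31 days — 18 days to the end of July leaves 206.
August has 31 days (175 left).
September has 30 days (145 left).
October has 31 days (114 left).
November has 30 days (84 left).
December has 31 days (53 left).
January has 31 days (22 left).
22 days into February → 22 February 2009.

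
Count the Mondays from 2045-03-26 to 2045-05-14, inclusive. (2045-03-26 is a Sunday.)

2045-03-26 is a Sunday; the first Monday on or after it is 2045-03-27 (1 day later).
From 2045-03-27 to 2045-05-14: 4 + 30 + 14 = 48 days (rest of March, April, May).
48 ÷ 7 = 6 full weeks with remainder 6, so 6 more Mondays after the first → 7.

7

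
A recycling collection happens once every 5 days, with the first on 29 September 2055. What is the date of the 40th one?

The 40th occurrence is 39 intervals after the first: 39 × 5 = 195 days after 29 September 2055.
September has 30 days — 1 day to the end of September leaves 194.
October has 31 days (163 left).
November has 30 days (133 left).
December has 31 days (102 left).
January has 31 days (71 left).
February has 29 days (42 left).
March has 31 days (11 left).
11 days into April → 11 April 2056.

11 April 2056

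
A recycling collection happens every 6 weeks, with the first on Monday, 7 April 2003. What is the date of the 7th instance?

The 7th occurrence is 6 intervals after the first: 6 × 42 = 252 days after 7 April 2003.
April has 30 days — 23 days to the end of April leaves 229.
May has 31 days (198 left).
June has 30 days (168 left).
July has 31 days (137 left).
August has 31 days (106 left).
September has 30 days (76 left).
October has 31 days (45 left).
November has 30 days (15 left).
15 days into December → 15 December 2003.

15 December 2003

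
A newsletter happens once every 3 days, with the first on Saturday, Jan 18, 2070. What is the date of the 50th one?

The 50th occurrence is 49 intervals after the first: 49 × 3 = 147 days after Jan 18, 2070.
Jan has 31 days — 13 days to the end of Jan leaves 134.
Feb has 28 days (106 left).
Mar has 31 days (75 left).
Apr has 30 days (45 left).
May has 31 days (14 left).
14 days into Jun → Jun 14, 2070.

Jun 14, 2070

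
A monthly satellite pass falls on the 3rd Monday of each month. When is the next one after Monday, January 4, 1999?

January 1999 starts on a Friday; its first Monday is the 4th, so the 3rd Monday is the 18th — January 18, 1999.
January 18, 1999 is after January 4, 1999, so that is the next one.

January 18, 1999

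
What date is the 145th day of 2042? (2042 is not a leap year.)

May 25, 2042

January has 31 days (145 − 31 = 114 remain).
February has 28 days (114 − 28 = 86 remain).
March has 31 days (86 − 31 = 55 remain).
April has 30 days (55 − 30 = 25 remain).
25 into May → May 25.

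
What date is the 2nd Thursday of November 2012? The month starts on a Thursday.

November 2012 begins on a Thursday, so the first Thursday is November 1.
The 2nd Thursday is 1 weeks later: 1 + 7 = 8.

2012-11-08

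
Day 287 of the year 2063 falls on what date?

Oct 14, 2063

Jan has 31 days (287 − 31 = 256 remain).
Feb has 28 days (256 − 28 = 228 remain).
Mar has 31 days (228 − 31 = 197 remain).
Apr has 30 days (197 − 30 = 167 remain).
May has 31 days (167 − 31 = 136 remain).
Jun has 30 days (136 − 30 = 106 remain).
Jul has 31 days (106 − 31 = 75 remain).
Aug has 31 days (75 − 31 = 44 remain).
Sep has 30 days (44 − 30 = 14 remain).
14 into Oct → Oct 14.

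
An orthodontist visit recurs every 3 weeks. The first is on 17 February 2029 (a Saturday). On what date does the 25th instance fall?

6 July 2030

The 25th occurrence is 24 intervals after the first: 24 × 21 = 504 days after 17 February 2029.
February has 28 days — 11 days to the end of February leaves 493.
From end of February to end of 2029 is 306 days (187 left).
January has 31 days (156 left).
February has 28 days (128 left).
March has 31 days (97 left).
April has 30 days (67 left).
May has 31 days (36 left).
June has 30 days (6 left).
6 days into July → 6 July 2030.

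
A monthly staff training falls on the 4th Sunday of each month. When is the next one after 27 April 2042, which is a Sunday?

April 2042 starts on a Tuesday; its first Sunday is the 6th, so the 4th Sunday is the 27th — 27 April 2042.
That is not after 27 April 2042, so look at May 2042.
May 2042 starts on a Thursday; its first Sunday is the 4th, so the 4th Sunday is the 25th — 25 May 2042.

25 May 2042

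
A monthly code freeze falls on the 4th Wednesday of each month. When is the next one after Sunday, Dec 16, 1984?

Dec 1984 starts on a Saturday; its first Wednesday is the 5th, so the 4th Wednesday is the 26th — Dec 26, 1984.
Dec 26, 1984 is after Dec 16, 1984, so that is the next one.

Dec 26, 1984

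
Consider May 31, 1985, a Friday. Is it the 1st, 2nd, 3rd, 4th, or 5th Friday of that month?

5th

Day 31 falls in week ⌈31/7⌉ of the month.
Days 1–7 hold the 1st Friday, 8–14 the 2nd, 15–21 the 3rd, 22–28 the 4th, 29–31 the 5th.
31 is in the range for the 5th.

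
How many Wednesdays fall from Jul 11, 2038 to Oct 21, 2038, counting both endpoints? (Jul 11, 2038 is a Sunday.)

Jul 11, 2038 is a Sunday; the first Wednesday on or after it is Jul 14, 2038 (3 days later).
From Jul 14, 2038 to Oct 21, 2038: 17 + 31 + 30 + 21 = 99 days (rest of Jul, Aug, Sep, Oct).
99 ÷ 7 = 14 full weeks with remainder 1, so 14 more Wednesdays after the first → 15.

15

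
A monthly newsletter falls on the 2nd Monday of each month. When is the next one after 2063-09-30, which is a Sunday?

2063-10-08

September 2063 starts on a Saturday; its first Monday is the 3rd, so the 2nd Monday is the 10th — 2063-09-10.
That is not after 2063-09-30, so look at October 2063.
October 2063 starts on a Monday; its first Monday is the 1st, so the 2nd Monday is the 8th — 2063-10-08.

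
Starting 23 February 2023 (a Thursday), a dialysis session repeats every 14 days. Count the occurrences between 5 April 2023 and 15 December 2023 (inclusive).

Occurrences land 14·i days after 23 February 2023 for i = 0, 1, 2, …
5 April 2023 is 41 days after the start; 41 ÷ 14 = 2 remainder 13; since the remainder is 13, round up to i = 3. First occurrence in the window: #4 on 6 April 2023 (3×14 = 42 days in).
15 December 2023 is 295 days after the start; 295 ÷ 14 = 21 remainder 1. Last occurrence in the window: #22 on 14 December 2023.
Occurrences #4 through #22: 19 in total.

19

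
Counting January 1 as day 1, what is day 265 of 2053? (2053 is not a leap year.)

2053-09-22

January has 31 days (265 − 31 = 234 remain).
February has 28 days (234 − 28 = 206 remain).
March has 31 days (206 − 31 = 175 remain).
April has 30 days (175 − 30 = 145 remain).
May has 31 days (145 − 31 = 114 remain).
June has 30 days (114 − 30 = 84 remain).
July has 31 days (84 − 31 = 53 remain).
August has 31 days (53 − 31 = 22 remain).
22 into September → September 22.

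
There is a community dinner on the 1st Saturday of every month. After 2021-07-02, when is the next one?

2021-07-03

July 2021 starts on a Thursday, so its 1st Saturday is 2021-07-03 (2 days in).
2021-07-03 is after 2021-07-02, so that is the next one.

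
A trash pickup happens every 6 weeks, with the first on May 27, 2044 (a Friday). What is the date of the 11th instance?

The 11th occurrence is 10 intervals after the first: 10 × 42 = 420 days after May 27, 2044.
May has 31 days — 4 days to the end of May leaves 416.
From end of May to end of 2044 is 214 days (202 left).
Jan has 31 days (171 left).
Feb has 28 days (143 left).
Mar has 31 days (112 left).
Apr has 30 days (82 left).
May has 31 days (51 left).
Jun has 30 days (21 left).
21 days into Jul → Jul 21, 2045.

Jul 21, 2045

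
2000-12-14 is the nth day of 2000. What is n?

Days in months before December: 31 + 29 + 31 + 30 + 31 + 30 + 31 + 31 + 30 + 31 + 30 = 335.
Plus 14 days into December → day 349.

349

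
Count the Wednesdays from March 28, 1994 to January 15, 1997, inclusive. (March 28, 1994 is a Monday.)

147

March 28, 1994 is a Monday; the first Wednesday on or after it is March 30, 1994 (2 days later).
From March 30, 1994 to January 15, 1997: 276 + 365 + 366 + 15 = 1022 days (rest of 1994, 1995, 1996, to January 15, 1997 in 1997).
1022 ÷ 7 = 146 full weeks with remainder 0, so 146 more Wednesdays after the first → 147.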